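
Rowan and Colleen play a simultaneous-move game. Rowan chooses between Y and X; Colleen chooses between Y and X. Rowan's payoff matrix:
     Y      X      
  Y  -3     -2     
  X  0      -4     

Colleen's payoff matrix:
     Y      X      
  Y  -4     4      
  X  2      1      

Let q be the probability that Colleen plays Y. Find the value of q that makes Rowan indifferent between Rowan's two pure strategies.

In a mixed equilibrium Rowan is indifferent between Y and X; this condition fixes q.
  Rowan's payoff to Y: q·(-3) + (1−q)·(-2) = -q - 2
  Rowan's payoff to X: q·0 + (1−q)·(-4) = 4q - 4
  -q - 2 = 4q - 4  ⇒  -5q = -2  ⇒  q = 2/5.

q = 2/5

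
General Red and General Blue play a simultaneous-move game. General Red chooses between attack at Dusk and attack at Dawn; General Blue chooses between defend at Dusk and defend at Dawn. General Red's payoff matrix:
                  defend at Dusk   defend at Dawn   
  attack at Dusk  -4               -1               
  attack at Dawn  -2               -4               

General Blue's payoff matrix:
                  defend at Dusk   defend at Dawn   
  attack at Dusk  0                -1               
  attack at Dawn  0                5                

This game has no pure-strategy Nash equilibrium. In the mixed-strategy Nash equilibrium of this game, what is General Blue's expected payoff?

Set General Blue's expected payoff from defend at Dusk equal to that from defend at Dawn:
  General Blue's payoff to defend at Dusk: p·0 + (1−p)·0 = 0
  General Blue's payoff to defend at Dawn: p·(-1) + (1−p)·5 = -6p + 5
  0 = -6p + 5  ⇒  6p = 5  ⇒  p = 5/6.
At equilibrium General Blue is indifferent across columns, so General Blue's payoff equals the payoff from defend at Dusk: (5/6)·0 + (1/6)·0 = 0.

0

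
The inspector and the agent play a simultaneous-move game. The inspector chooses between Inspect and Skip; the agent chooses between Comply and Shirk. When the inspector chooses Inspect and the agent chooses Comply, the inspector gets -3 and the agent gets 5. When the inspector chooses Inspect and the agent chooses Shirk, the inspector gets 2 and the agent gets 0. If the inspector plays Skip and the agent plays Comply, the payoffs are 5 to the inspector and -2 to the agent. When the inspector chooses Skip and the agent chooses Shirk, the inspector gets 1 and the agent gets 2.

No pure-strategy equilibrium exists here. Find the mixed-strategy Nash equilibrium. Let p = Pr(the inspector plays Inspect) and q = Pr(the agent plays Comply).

The inspector's mix must leave the agent indifferent between Comply and Shirk.
  the agent's payoff to Comply: p·5 + (1−p)·(-2) = 7p - 2
  the agent's payoff to Shirk: p·0 + (1−p)·2 = -2p + 2
  7p - 2 = -2p + 2  ⇒  9p = 4  ⇒  p = 4/9.
In a mixed equilibrium the inspector is indifferent between Inspect and Skip; this condition fixes q.
  the inspector's expected payoff from Inspect: q·(-3) + (1−q)·2 = -5q + 2
  the inspector's expected payoff from Skip: q·5 + (1−q)·1 = 4q + 1
  -5q + 2 = 4q + 1  ⇒  -9q = -1  ⇒  q = 1/9.

p = 4/9, q = 1/9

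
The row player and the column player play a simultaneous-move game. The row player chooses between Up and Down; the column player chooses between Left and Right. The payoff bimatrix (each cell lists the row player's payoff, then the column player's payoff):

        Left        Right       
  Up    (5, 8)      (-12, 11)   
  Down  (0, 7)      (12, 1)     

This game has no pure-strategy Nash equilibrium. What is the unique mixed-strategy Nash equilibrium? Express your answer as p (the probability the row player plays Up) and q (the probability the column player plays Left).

p = 2/3, q = 24/29

The row player's mix must leave the column player indifferent between Left and Right.
  the column player's payoff to Left: p·8 + (1−p)·7 = p + 7
  the column player's payoff to Right: p·11 + (1−p)·1 = 10p + 1
  p + 7 = 10p + 1  ⇒  -9p = -6  ⇒  p = 2/3.
The column player's mix must leave the row player indifferent between Up and Down.
  the row player's payoff to Up: q·5 + (1−q)·(-12) = 17q - 12
  the row player's payoff to Down: q·0 + (1−q)·12 = -12q + 12
  17q - 12 = -12q + 12  ⇒  29q = 24  ⇒  q = 24/29.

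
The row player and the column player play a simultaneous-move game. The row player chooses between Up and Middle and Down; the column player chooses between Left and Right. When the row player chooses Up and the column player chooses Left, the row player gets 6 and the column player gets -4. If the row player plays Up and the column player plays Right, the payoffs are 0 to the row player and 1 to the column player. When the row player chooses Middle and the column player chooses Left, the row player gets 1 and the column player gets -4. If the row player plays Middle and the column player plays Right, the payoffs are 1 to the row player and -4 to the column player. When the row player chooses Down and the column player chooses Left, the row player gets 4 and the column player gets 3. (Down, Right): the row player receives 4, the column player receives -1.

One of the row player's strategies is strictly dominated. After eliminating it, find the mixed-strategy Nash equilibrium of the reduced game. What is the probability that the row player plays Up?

The row player's strategy Middle is strictly dominated by Down: 4 > 1 and 4 > 1. Eliminate Middle.
For the column player to be willing to mix, the column player must be indifferent between Left and Right, which pins down the row player's mix.
  the column player's payoff from Left: p·(-4) + (1−p)·3 = -7p + 3
  the column player's payoff from Right: p·1 + (1−p)·(-1) = 2p - 1
  -7p + 3 = 2p - 1  ⇒  -9p = -4  ⇒  p = 4/9.

p = 4/9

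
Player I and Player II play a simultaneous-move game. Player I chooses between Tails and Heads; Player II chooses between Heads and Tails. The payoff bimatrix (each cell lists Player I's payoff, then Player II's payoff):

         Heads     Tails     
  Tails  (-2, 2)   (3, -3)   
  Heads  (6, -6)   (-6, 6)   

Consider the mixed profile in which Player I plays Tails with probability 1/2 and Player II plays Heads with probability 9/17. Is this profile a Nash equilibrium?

Given Player I's mix p = 1/2, Player II's payoff from Heads is -2 but from Tails is 3/2. Player II strictly prefers Tails, so Player II would not mix.
So the proposed profile is not a Nash equilibrium.

No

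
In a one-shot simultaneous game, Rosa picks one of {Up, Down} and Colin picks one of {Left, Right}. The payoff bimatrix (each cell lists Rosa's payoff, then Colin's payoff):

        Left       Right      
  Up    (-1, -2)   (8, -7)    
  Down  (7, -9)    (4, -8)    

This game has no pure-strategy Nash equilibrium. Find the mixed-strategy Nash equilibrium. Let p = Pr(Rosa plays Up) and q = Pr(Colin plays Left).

p = 1/6, q = 1/3

Rosa's mix must leave Colin indifferent between Left and Right.
  Colin's expected payoff from Left: p·(-2) + (1−p)·(-9) = 7p - 9
  Colin's expected payoff from Right: p·(-7) + (1−p)·(-8) = p - 8
  7p - 9 = p - 8  ⇒  6p = 1  ⇒  p = 1/6.
Colin's mix must leave Rosa indifferent between Up and Down.
  Rosa's payoff from Up: q·(-1) + (1−q)·8 = -9q + 8
  Rosa's payoff from Down: q·7 + (1−q)·4 = 3q + 4
  -9q + 8 = 3q + 4  ⇒  -12q = -4  ⇒  q = 1/3.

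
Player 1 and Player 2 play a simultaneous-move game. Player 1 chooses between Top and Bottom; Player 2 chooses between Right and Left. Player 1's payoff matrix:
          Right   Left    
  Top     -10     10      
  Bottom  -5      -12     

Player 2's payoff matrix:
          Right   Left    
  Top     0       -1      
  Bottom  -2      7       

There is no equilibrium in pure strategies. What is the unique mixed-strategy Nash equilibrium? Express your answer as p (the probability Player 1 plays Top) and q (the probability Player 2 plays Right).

Set Player 2's expected payoff from Right equal to that from Left:
  Player 2's expected payoff from Right: p·0 + (1−p)·(-2) = 2p - 2
  Player 2's expected payoff from Left: p·(-1) + (1−p)·7 = -8p + 7
  2p - 2 = -8p + 7  ⇒  10p = 9  ⇒  p = 9/10.
Set Player 1's expected payoff from Top equal to that from Bottom:
  Player 1's payoff to Top: q·(-10) + (1−q)·10 = -20q + 10
  Player 1's payoff to Bottom: q·(-5) + (1−q)·(-12) = 7q - 12
  -20q + 10 = 7q - 12  ⇒  -27q = -22  ⇒  q = 22/27.

p = 9/10, q = 22/27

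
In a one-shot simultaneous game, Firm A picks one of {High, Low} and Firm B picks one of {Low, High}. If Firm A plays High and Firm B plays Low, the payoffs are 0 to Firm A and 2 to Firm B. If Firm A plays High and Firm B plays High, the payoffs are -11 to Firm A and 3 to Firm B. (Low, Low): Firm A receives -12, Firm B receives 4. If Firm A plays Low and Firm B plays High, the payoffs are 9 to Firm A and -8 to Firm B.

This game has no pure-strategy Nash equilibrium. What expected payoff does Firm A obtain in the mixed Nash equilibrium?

Firm B's mix must leave Firm A indifferent between High and Low.
  Firm A's payoff to High: q·0 + (1−q)·(-11) = 11q - 11
  Firm A's payoff to Low: q·(-12) + (1−q)·9 = -21q + 9
  11q - 11 = -21q + 9  ⇒  32q = 20  ⇒  q = 5/8.
At equilibrium Firm A is indifferent across rows, so Firm A's payoff equals the payoff from High: (5/8)·0 + (3/8)·(-11) = -33/8.

-33/8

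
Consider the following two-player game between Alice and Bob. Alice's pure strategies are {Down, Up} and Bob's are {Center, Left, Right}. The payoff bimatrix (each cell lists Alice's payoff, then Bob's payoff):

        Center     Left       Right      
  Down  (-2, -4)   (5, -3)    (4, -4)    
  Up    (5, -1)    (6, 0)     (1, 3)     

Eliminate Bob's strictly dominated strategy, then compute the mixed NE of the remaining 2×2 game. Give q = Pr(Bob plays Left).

Bob's strategy Center is strictly dominated by Left: -3 > -4 and 0 > -1. Eliminate Center.
In a mixed equilibrium Alice is indifferent between Down and Up; this condition fixes q.
  Alice's payoff to Down: q·5 + (1−q)·4 = q + 4
  Alice's payoff to Up: q·6 + (1−q)·1 = 5q + 1
  q + 4 = 5q + 1  ⇒  -4q = -3  ⇒  q = 3/4.

q = 3/4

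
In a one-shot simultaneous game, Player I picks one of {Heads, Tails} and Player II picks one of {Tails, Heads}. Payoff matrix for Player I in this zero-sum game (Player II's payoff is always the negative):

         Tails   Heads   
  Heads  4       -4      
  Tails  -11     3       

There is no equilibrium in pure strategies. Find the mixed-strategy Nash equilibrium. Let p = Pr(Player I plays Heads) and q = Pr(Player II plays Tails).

p = 7/11, q = 7/22

For Player II to be willing to mix, Player II must be indifferent between Tails and Heads, which pins down Player I's mix.
  Player II's payoff from Tails: p·(-4) + (1−p)·11 = -15p + 11
  Player II's payoff from Heads: p·4 + (1−p)·(-3) = 7p - 3
  -15p + 11 = 7p - 3  ⇒  -22p = -14  ⇒  p = 7/11.
For Player I to be willing to mix, Player I must be indifferent between Heads and Tails, which pins down Player II's mix.
  Player I's payoff from Heads: q·4 + (1−q)·(-4) = 8q - 4
  Player I's payoff from Tails: q·(-11) + (1−q)·3 = -14q + 3
  8q - 4 = -14q + 3  ⇒  22q = 7  ⇒  q = 7/22.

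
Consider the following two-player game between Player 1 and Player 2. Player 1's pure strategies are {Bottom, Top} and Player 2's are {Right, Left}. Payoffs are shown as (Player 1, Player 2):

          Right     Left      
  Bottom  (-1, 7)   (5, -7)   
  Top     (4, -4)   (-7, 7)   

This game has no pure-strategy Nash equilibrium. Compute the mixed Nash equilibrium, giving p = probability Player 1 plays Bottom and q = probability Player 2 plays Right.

Set Player 2's expected payoff from Right equal to that from Left:
  Player 2's payoff from Right: p·7 + (1−p)·(-4) = 11p - 4
  Player 2's payoff from Left: p·(-7) + (1−p)·7 = -14p + 7
  11p - 4 = -14p + 7  ⇒  25p = 11  ⇒  p = 11/25.
Player 2's mix must leave Player 1 indifferent between Bottom and Top.
  Player 1's payoff to Bottom: q·(-1) + (1−q)·5 = -6q + 5
  Player 1's payoff to Top: q·4 + (1−q)·(-7) = 11q - 7
  -6q + 5 = 11q - 7  ⇒  -17q = -12  ⇒  q = 12/17.

p = 11/25, q = 12/17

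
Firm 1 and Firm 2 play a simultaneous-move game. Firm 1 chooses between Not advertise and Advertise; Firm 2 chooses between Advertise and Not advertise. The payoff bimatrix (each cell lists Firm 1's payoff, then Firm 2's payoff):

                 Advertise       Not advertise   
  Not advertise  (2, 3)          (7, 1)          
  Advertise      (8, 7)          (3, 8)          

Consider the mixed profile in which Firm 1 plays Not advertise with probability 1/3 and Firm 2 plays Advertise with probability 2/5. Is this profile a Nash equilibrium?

Check Firm 2's indifference given Firm 1's mix p = 1/3:
  payoff from Advertise = 17/3; payoff from Not advertise = 17/3 — equal.
Check Firm 1's indifference given Firm 2's mix q = 2/5:
  payoff from Not advertise = 5; payoff from Advertise = 5 — equal.
Both players are indifferent, so neither can profitably deviate.

Yes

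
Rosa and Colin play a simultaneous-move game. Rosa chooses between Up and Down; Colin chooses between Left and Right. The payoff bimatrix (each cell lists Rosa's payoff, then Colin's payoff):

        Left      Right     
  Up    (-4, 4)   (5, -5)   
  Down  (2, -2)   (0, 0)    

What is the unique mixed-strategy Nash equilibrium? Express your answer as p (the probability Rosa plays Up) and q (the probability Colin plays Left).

Set Colin's expected payoff from Left equal to that from Right:
  Colin's expected payoff from Left: p·4 + (1−p)·(-2) = 6p - 2
  Colin's expected payoff from Right: p·(-5) + (1−p)·0 = -5p
  6p - 2 = -5p  ⇒  11p = 2  ⇒  p = 2/11.
For Rosa to be willing to mix, Rosa must be indifferent between Up and Down, which pins down Colin's mix.
  Rosa's payoff from Up: q·(-4) + (1−q)·5 = -9q + 5
  Rosa's payoff from Down: q·2 + (1−q)·0 = 2q
  -9q + 5 = 2q  ⇒  -11q = -5  ⇒  q = 5/11.

p = 2/11, q = 5/11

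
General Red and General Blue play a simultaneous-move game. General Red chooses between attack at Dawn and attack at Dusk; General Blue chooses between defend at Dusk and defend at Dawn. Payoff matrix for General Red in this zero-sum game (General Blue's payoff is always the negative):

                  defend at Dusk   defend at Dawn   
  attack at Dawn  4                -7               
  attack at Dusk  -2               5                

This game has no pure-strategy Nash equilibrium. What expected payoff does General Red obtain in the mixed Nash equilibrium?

1/3

In a mixed equilibrium General Red is indifferent between attack at Dawn and attack at Dusk; this condition fixes q.
  General Red's payoff from attack at Dawn: q·4 + (1−q)·(-7) = 11q - 7
  General Red's payoff from attack at Dusk: q·(-2) + (1−q)·5 = -7q + 5
  11q - 7 = -7q + 5  ⇒  18q = 12  ⇒  q = 2/3.
At equilibrium General Red is indifferent across rows, so General Red's payoff equals the payoff from attack at Dawn: (2/3)·4 + (1/3)·(-7) = 1/3.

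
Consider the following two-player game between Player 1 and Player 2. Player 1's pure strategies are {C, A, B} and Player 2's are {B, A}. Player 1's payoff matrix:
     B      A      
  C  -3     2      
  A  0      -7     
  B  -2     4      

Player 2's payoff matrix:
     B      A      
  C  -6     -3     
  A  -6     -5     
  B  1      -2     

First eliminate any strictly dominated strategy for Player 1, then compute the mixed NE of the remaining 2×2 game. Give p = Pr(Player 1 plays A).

Player 1's strategy C is strictly dominated by B: -2 > -3 and 4 > 2. Eliminate C.
For Player 2 to be willing to mix, Player 2 must be indifferent between B and A, which pins down Player 1's mix.
  Player 2's expected payoff from B: p·(-6) + (1−p)·1 = -7p + 1
  Player 2's expected payoff from A: p·(-5) + (1−p)·(-2) = -3p - 2
  -7p + 1 = -3p - 2  ⇒  -4p = -3  ⇒  p = 3/4.

p = 3/4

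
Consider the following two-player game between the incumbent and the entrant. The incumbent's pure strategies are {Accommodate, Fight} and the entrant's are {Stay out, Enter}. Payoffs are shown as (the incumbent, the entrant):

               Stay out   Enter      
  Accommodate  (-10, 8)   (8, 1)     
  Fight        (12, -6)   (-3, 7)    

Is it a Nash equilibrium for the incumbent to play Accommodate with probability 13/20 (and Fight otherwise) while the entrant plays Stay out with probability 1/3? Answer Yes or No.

Yes

Check the entrant's indifference given the incumbent's mix p = 13/20:
  payoff from Stay out = 31/10; payoff from Enter = 31/10 — equal.
Check the incumbent's indifference given the entrant's mix q = 1/3:
  payoff from Accommodate = 2; payoff from Fight = 2 — equal.
Both players are indifferent, so neither can profitably deviate.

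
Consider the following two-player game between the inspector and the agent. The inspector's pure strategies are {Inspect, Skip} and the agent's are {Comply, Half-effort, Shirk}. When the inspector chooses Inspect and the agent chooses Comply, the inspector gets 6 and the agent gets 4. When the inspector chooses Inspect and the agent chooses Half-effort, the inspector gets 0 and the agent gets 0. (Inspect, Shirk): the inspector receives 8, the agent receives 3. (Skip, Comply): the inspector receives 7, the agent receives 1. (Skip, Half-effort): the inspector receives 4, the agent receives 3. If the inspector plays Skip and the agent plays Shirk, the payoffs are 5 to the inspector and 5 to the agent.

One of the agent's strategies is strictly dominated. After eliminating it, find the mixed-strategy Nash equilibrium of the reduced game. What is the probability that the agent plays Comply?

q = 3/4

The agent's strategy Half-effort is strictly dominated by Shirk: 3 > 0 and 5 > 3. Eliminate Half-effort.
The inspector's indifference between Inspect and Skip determines the agent's mixing probability q:
  the inspector's expected payoff from Inspect: q·6 + (1−q)·8 = -2q + 8
  the inspector's expected payoff from Skip: q·7 + (1−q)·5 = 2q + 5
  -2q + 8 = 2q + 5  ⇒  -4q = -3  ⇒  q = 3/4.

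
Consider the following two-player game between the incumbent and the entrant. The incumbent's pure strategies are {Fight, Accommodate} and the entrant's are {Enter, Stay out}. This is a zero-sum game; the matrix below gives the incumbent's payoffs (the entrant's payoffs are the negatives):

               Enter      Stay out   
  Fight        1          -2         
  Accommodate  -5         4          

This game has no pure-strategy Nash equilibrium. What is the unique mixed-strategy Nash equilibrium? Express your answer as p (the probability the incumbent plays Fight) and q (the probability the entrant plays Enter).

The entrant's indifference between Enter and Stay out determines the incumbent's mixing probability p:
  the entrant's expected payoff from Enter: p·(-1) + (1−p)·5 = -6p + 5
  the entrant's expected payoff from Stay out: p·2 + (1−p)·(-4) = 6p - 4
  -6p + 5 = 6p - 4  ⇒  -12p = -9  ⇒  p = 3/4.
For the incumbent to be willing to mix, the incumbent must be indifferent between Fight and Accommodate, which pins down the entrant's mix.
  the incumbent's payoff from Fight: q·1 + (1−q)·(-2) = 3q - 2
  the incumbent's payoff from Accommodate: q·(-5) + (1−q)·4 = -9q + 4
  3q - 2 = -9q + 4  ⇒  12q = 6  ⇒  q = 1/2.

p = 3/4, q = 1/2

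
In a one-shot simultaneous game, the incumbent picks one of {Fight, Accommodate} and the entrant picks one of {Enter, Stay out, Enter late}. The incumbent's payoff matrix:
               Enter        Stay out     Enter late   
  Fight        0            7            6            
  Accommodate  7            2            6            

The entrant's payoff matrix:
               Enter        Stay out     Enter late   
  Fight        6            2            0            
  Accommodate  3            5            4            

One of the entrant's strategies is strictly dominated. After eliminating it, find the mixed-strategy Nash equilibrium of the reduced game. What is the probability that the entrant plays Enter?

q = 5/12

The entrant's strategy Enter late is strictly dominated by Stay out: 2 > 0 and 5 > 4. Eliminate Enter late.
In a mixed equilibrium the incumbent is indifferent between Fight and Accommodate; this condition fixes q.
  the incumbent's payoff to Fight: q·0 + (1−q)·7 = -7q + 7
  the incumbent's payoff to Accommodate: q·7 + (1−q)·2 = 5q + 2
  -7q + 7 = 5q + 2  ⇒  -12q = -5  ⇒  q = 5/12.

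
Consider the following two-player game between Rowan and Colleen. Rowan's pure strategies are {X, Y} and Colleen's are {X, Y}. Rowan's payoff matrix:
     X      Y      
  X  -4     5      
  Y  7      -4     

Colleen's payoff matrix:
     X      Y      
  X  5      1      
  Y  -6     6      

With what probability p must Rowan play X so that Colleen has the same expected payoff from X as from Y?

Colleen's indifference between X and Y determines Rowan's mixing probability p:
  Colleen's expected payoff from X: p·5 + (1−p)·(-6) = 11p - 6
  Colleen's expected payoff from Y: p·1 + (1−p)·6 = -5p + 6
  11p - 6 = -5p + 6  ⇒  16p = 12  ⇒  p = 3/4.

p = 3/4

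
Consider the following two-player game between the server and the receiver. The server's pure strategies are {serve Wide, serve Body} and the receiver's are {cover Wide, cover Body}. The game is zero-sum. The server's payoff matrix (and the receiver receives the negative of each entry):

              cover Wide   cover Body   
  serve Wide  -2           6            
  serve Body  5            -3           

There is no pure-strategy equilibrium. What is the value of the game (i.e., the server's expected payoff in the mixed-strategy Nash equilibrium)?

The receiver's mix must leave the server indifferent between serve Wide and serve Body.
  the server's payoff to serve Wide: q·(-2) + (1−q)·6 = -8q + 6
  the server's payoff to serve Body: q·5 + (1−q)·(-3) = 8q - 3
  -8q + 6 = 8q - 3  ⇒  -16q = -9  ⇒  q = 9/16.
The value is the server's expected payoff against this mix (using serve Wide): (9/16)·(-2) + (7/16)·6 = 3/2.

v = 3/2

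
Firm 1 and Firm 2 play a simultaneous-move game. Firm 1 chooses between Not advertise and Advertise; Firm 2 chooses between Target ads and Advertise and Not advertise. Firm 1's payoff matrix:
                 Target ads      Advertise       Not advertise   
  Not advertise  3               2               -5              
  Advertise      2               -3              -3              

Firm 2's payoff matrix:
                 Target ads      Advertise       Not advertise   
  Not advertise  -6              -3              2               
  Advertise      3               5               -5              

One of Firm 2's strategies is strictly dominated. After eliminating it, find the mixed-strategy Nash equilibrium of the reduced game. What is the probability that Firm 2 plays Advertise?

q = 2/7

Firm 2's strategy Target ads is strictly dominated by Advertise: -3 > -6 and 5 > 3. Eliminate Target ads.
Set Firm 1's expected payoff from Not advertise equal to that from Advertise:
  Firm 1's payoff to Not advertise: q·2 + (1−q)·(-5) = 7q - 5
  Firm 1's payoff to Advertise: q·(-3) + (1−q)·(-3) = -3
  7q - 5 = -3  ⇒  7q = 2  ⇒  q = 2/7.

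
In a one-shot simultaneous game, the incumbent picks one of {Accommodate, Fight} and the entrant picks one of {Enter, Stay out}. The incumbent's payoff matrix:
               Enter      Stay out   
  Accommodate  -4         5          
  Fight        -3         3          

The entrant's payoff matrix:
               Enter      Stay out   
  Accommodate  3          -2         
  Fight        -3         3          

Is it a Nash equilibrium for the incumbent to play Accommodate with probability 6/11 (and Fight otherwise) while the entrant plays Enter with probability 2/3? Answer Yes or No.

Yes

Check the entrant's indifference given the incumbent's mix p = 6/11:
  payoff from Enter = 3/11; payoff from Stay out = 3/11 — equal.
Check the incumbent's indifference given the entrant's mix q = 2/3:
  payoff from Accommodate = -1; payoff from Fight = -1 — equal.
Both players are indifferent, so neither can profitably deviate.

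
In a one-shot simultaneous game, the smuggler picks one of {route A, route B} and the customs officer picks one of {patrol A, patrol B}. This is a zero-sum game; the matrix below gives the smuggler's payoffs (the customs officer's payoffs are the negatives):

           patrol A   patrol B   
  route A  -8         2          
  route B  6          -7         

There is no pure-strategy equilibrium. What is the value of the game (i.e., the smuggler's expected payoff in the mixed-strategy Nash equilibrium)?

v = -44/23

In a mixed equilibrium the smuggler is indifferent between route A and route B; this condition fixes q.
  the smuggler's payoff to route A: q·(-8) + (1−q)·2 = -10q + 2
  the smuggler's payoff to route B: q·6 + (1−q)·(-7) = 13q - 7
  -10q + 2 = 13q - 7  ⇒  -23q = -9  ⇒  q = 9/23.
The value is the smuggler's expected payoff against this mix (using route A): (9/23)·(-8) + (14/23)·2 = -44/23.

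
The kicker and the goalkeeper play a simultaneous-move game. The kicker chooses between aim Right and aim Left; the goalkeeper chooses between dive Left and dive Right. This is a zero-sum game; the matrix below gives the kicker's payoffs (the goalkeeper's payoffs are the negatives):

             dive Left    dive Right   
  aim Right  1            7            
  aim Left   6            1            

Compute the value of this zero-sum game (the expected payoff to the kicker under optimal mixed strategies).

v = 41/11

In a mixed equilibrium the kicker is indifferent between aim Right and aim Left; this condition fixes q.
  the kicker's payoff to aim Right: q·1 + (1−q)·7 = -6q + 7
  the kicker's payoff to aim Left: q·6 + (1−q)·1 = 5q + 1
  -6q + 7 = 5q + 1  ⇒  -11q = -6  ⇒  q = 6/11.
The value is the kicker's expected payoff against this mix (using aim Right): (6/11)·1 + (5/11)·7 = 41/11.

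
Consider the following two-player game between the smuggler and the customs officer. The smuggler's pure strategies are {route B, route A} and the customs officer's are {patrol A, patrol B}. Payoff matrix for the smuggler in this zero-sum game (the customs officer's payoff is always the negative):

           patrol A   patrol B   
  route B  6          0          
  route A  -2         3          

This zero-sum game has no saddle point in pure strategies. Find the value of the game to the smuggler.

The smuggler's indifference between route B and route A determines the customs officer's mixing probability q:
  the smuggler's expected payoff from route B: q·6 + (1−q)·0 = 6q
  the smuggler's expected payoff from route A: q·(-2) + (1−q)·3 = -5q + 3
  6q = -5q + 3  ⇒  11q = 3  ⇒  q = 3/11.
The value is the smuggler's expected payoff against this mix (using route B): (3/11)·6 + (8/11)·0 = 18/11.

v = 18/11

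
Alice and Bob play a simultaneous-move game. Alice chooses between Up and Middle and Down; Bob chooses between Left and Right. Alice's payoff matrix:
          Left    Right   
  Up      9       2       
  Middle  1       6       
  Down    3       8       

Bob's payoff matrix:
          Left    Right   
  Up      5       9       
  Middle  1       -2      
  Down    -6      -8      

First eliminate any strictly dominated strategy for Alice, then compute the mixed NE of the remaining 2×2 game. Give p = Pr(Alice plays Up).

p = 1/3

Alice's strategy Middle is strictly dominated by Down: 3 > 1 and 8 > 6. Eliminate Middle.
Set Bob's expected payoff from Left equal to that from Right:
  Bob's payoff to Left: p·5 + (1−p)·(-6) = 11p - 6
  Bob's payoff to Right: p·9 + (1−p)·(-8) = 17p - 8
  11p - 6 = 17p - 8  ⇒  -6p = -2  ⇒  p = 1/3.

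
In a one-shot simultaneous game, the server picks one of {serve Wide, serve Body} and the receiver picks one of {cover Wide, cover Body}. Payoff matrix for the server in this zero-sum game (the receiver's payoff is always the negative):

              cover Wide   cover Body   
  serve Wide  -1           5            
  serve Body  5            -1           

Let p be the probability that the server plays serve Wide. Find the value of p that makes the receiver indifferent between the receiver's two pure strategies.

Set the receiver's expected payoff from cover Wide equal to that from cover Body:
  the receiver's expected payoff from cover Wide: p·1 + (1−p)·(-5) = 6p - 5
  the receiver's expected payoff from cover Body: p·(-5) + (1−p)·1 = -6p + 1
  6p - 5 = -6p + 1  ⇒  12p = 6  ⇒  p = 1/2.

p = 1/2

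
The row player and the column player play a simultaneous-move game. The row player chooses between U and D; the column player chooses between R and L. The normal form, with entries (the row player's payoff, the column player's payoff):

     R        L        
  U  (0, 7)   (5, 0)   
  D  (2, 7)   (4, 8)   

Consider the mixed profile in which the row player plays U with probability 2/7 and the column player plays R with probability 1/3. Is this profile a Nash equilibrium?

Given the row player's mix p = 2/7, the column player's payoff from R is 7 but from L is 40/7. The column player strictly prefers R, so the column player would not mix.
So the proposed profile is not a Nash equilibrium.

No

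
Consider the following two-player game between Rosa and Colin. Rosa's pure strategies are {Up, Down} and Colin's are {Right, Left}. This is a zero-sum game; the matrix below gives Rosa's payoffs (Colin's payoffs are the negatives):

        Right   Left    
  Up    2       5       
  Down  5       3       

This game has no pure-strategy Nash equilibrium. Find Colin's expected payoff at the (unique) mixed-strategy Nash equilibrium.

For Colin to be willing to mix, Colin must be indifferent between Right and Left, which pins down Rosa's mix.
  Colin's payoff to Right: p·(-2) + (1−p)·(-5) = 3p - 5
  Colin's payoff to Left: p·(-5) + (1−p)·(-3) = -2p - 3
  3p - 5 = -2p - 3  ⇒  5p = 2  ⇒  p = 2/5.
At equilibrium Colin is indifferent across columns, so Colin's payoff equals the payoff from Right: (2/5)·(-2) + (3/5)·(-5) = -19/5.

-19/5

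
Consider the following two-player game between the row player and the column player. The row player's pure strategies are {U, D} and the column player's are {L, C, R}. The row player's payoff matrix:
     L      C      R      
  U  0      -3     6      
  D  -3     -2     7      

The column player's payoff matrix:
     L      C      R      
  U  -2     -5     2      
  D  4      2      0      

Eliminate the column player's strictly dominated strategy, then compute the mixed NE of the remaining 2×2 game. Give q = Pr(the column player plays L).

q = 1/4

The column player's strategy C is strictly dominated by L: -2 > -5 and 4 > 2. Eliminate C.
The column player's mix must leave the row player indifferent between U and D.
  the row player's expected payoff from U: q·0 + (1−q)·6 = -6q + 6
  the row player's expected payoff from D: q·(-3) + (1−q)·7 = -10q + 7
  -6q + 6 = -10q + 7  ⇒  4q = 1  ⇒  q = 1/4.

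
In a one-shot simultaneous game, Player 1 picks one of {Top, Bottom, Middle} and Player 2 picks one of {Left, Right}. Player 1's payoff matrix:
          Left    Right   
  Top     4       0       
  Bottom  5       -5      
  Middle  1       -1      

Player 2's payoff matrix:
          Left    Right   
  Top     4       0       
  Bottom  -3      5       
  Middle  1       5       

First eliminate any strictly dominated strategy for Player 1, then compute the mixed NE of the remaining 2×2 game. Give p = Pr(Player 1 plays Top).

p = 2/3

Player 1's strategy Middle is strictly dominated by Top: 4 > 1 and 0 > -1. Eliminate Middle.
For Player 2 to be willing to mix, Player 2 must be indifferent between Left and Right, which pins down Player 1's mix.
  Player 2's payoff to Left: p·4 + (1−p)·(-3) = 7p - 3
  Player 2's payoff to Right: p·0 + (1−p)·5 = -5p + 5
  7p - 3 = -5p + 5  ⇒  12p = 8  ⇒  p = 2/3.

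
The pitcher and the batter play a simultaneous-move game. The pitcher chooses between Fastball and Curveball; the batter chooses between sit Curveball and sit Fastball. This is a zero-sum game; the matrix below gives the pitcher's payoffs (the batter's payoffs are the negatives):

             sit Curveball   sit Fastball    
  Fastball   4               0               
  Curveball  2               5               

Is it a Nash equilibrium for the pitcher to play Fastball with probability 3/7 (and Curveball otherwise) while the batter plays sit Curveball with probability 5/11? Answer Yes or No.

No

Given the batter's mix q = 5/11, the pitcher's payoff from Fastball is 20/11 but from Curveball is 40/11. The pitcher strictly prefers Curveball, so the pitcher would not mix.
So the proposed profile is not a Nash equilibrium.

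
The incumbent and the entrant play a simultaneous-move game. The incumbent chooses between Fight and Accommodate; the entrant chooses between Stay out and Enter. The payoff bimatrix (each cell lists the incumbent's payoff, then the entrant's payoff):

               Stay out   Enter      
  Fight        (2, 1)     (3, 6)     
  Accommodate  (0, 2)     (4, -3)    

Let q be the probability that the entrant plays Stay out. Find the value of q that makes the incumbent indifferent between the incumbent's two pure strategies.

The incumbent's indifference between Fight and Accommodate determines the entrant's mixing probability q:
  the incumbent's payoff from Fight: q·2 + (1−q)·3 = -q + 3
  the incumbent's payoff from Accommodate: q·0 + (1−q)·4 = -4q + 4
  -q + 3 = -4q + 4  ⇒  3q = 1  ⇒  q = 1/3.

q = 1/3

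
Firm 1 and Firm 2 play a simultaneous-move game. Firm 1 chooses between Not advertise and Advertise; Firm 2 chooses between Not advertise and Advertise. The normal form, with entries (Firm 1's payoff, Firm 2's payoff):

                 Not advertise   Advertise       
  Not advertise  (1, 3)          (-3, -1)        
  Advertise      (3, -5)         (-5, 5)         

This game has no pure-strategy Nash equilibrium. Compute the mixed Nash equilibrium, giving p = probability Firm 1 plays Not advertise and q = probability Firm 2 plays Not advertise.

p = 5/7, q = 1/2

Firm 1's mix must leave Firm 2 indifferent between Not advertise and Advertise.
  Firm 2's payoff to Not advertise: p·3 + (1−p)·(-5) = 8p - 5
  Firm 2's payoff to Advertise: p·(-1) + (1−p)·5 = -6p + 5
  8p - 5 = -6p + 5  ⇒  14p = 10  ⇒  p = 5/7.
Set Firm 1's expected payoff from Not advertise equal to that from Advertise:
  Firm 1's payoff from Not advertise: q·1 + (1−q)·(-3) = 4q - 3
  Firm 1's payoff from Advertise: q·3 + (1−q)·(-5) = 8q - 5
  4q - 3 = 8q - 5  ⇒  -4q = -2  ⇒  q = 1/2.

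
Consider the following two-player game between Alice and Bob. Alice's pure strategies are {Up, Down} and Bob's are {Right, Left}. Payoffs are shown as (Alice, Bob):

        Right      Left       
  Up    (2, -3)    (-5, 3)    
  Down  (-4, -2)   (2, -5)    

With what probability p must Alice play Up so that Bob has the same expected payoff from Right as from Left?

p = 1/3

Alice's mix must leave Bob indifferent between Right and Left.
  Bob's expected payoff from Right: p·(-3) + (1−p)·(-2) = -p - 2
  Bob's expected payoff from Left: p·3 + (1−p)·(-5) = 8p - 5
  -p - 2 = 8p - 5  ⇒  -9p = -3  ⇒  p = 1/3.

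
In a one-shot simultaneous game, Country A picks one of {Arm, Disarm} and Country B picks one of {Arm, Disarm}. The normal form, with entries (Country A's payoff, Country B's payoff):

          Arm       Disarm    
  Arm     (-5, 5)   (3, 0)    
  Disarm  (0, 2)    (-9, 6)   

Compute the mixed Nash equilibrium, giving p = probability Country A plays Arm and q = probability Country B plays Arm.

Country A's mix must leave Country B indifferent between Arm and Disarm.
  Country B's payoff to Arm: p·5 + (1−p)·2 = 3p + 2
  Country B's payoff to Disarm: p·0 + (1−p)·6 = -6p + 6
  3p + 2 = -6p + 6  ⇒  9p = 4  ⇒  p = 4/9.
Country A's indifference between Arm and Disarm determines Country B's mixing probability q:
  Country A's expected payoff from Arm: q·(-5) + (1−q)·3 = -8q + 3
  Country A's expected payoff from Disarm: q·0 + (1−q)·(-9) = 9q - 9
  -8q + 3 = 9q - 9  ⇒  -17q = -12  ⇒  q = 12/17.

p = 4/9, q = 12/17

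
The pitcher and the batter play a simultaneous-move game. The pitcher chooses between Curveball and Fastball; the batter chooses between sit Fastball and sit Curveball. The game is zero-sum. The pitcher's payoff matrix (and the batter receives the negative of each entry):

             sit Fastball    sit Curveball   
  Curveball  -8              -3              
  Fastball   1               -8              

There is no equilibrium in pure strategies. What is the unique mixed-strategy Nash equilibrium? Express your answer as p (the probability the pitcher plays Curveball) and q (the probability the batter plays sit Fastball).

p = 9/14, q = 5/14

The batter's indifference between sit Fastball and sit Curveball determines the pitcher's mixing probability p:
  the batter's expected payoff from sit Fastball: p·8 + (1−p)·(-1) = 9p - 1
  the batter's expected payoff from sit Curveball: p·3 + (1−p)·8 = -5p + 8
  9p - 1 = -5p + 8  ⇒  14p = 9  ⇒  p = 9/14.
Set the pitcher's expected payoff from Curveball equal to that from Fastball:
  the pitcher's expected payoff from Curveball: q·(-8) + (1−q)·(-3) = -5q - 3
  the pitcher's expected payoff from Fastball: q·1 + (1−q)·(-8) = 9q - 8
  -5q - 3 = 9q - 8  ⇒  -14q = -5  ⇒  q = 5/14.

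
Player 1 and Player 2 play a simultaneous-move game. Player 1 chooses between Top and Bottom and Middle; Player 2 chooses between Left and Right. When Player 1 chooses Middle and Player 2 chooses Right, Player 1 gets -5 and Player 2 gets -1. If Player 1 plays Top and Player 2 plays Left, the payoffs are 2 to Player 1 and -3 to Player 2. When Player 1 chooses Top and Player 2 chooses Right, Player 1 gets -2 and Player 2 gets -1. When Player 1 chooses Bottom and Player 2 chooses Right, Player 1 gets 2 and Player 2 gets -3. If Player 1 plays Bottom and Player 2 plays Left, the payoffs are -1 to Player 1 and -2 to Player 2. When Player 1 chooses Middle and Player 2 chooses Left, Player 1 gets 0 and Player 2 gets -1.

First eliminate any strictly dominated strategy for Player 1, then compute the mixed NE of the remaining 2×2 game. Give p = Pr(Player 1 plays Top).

Player 1's strategy Middle is strictly dominated by Top: 2 > 0 and -2 > -5. Eliminate Middle.
Player 1's mix must leave Player 2 indifferent between Left and Right.
  Player 2's payoff to Left: p·(-3) + (1−p)·(-2) = -p - 2
  Player 2's payoff to Right: p·(-1) + (1−p)·(-3) = 2p - 3
  -p - 2 = 2p - 3  ⇒  -3p = -1  ⇒  p = 1/3.

p = 1/3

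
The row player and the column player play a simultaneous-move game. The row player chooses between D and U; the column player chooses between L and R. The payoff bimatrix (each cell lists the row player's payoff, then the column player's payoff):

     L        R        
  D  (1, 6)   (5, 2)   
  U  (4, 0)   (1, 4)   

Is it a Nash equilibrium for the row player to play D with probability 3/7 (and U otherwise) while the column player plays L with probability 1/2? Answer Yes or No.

No

Given the row player's mix p = 3/7, the column player's payoff from L is 18/7 but from R is 22/7. The column player strictly prefers R, so the column player would not mix.
So the proposed profile is not a Nash equilibrium.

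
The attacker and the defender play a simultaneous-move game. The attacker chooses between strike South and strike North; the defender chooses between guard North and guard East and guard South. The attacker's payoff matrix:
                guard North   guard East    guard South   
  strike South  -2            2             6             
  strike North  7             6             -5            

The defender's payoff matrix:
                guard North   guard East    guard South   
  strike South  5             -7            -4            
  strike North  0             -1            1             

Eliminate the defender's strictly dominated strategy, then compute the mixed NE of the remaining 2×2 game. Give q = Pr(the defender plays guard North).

q = 11/20

The defender's strategy guard East is strictly dominated by guard South: -4 > -7 and 1 > -1. Eliminate guard East.
For the attacker to be willing to mix, the attacker must be indifferent between strike South and strike North, which pins down the defender's mix.
  the attacker's expected payoff from strike South: q·(-2) + (1−q)·6 = -8q + 6
  the attacker's expected payoff from strike North: q·7 + (1−q)·(-5) = 12q - 5
  -8q + 6 = 12q - 5  ⇒  -20q = -11  ⇒  q = 11/20.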